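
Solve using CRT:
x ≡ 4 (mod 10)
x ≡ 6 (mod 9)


m₁ = 10, m₂ = 9, gcd = 1, so CRT applies. M = m₁·m₂ = 90
Let M₁ = M/m₁ = 9, M₂ = M/m₂ = 10
Find y₁ ≡ M₁⁻¹ (mod m₁): 9⁻¹ ≡ 9 (mod 10)
Find y₂ ≡ M₂⁻¹ (mod m₂): 10⁻¹ ≡ 1 (mod 9)
x = a₁·M₁·y₁ + a₂·M₂·y₂ = 4·9·9 + 6·10·1 = 384
Reduce mod 90: x ≡ 24
Check: 24 mod 10 = 4 ✓, 24 mod 9 = 6 ✓

x ≡ 24 (mod 90)


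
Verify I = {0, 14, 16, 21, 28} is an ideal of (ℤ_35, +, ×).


Check ideal conditions for I = {0, 14, 16, 21, 28} in ℤ_35:
(1) I is an additive subgroup? No
(2) For r ∈ ℤ_35 and a ∈ I: r·a ∈ I? No  [counterexample: r=2, a=16, r·a mod 35 = 32 ∉ I]

No, I is not an ideal of ℤ_35


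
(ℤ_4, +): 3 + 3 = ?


Operation: addition mod 4
3 + 3 = (a + b) mod 4 with a = 3, b = 3

3 + 3 = 2


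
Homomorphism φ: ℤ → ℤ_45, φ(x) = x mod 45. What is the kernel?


Kernel = preimage of identity
ker(φ) = {x ∈ ℤ : x ≡ 0 (mod 45)} = 45ℤ = {0, ±45, ±90, ...}

ker(φ) = 45ℤ


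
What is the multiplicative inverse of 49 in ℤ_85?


Use the extended Euclidean algorithm to write 1 = 49·s + 85·t; then s mod 85 is the inverse.
Euclidean algorithm:
  49 = 0·85 + 49
  85 = 1·49 + 36
  49 = 1·36 + 13
  36 = 2·13 + 10
  13 = 1·10 + 3
  10 = 3·3 + 1
  3 = 3·1 + 0
gcd(49,85) = 1
Back-substitution gives: 49·(-26) + 85·(15) = 1
So 49⁻¹ ≡ -26 ≡ 59 (mod 85)
Check: 49 × 59 = 2891 ≡ 1 (mod 85) ✓

49⁻¹ ≡ 59 (mod 85)


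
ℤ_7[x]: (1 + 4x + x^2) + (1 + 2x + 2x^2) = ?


Add coefficients mod 7:
x^0: 1 + 1 = 2 (mod 7)
x^1: 4 + 2 = 6 (mod 7)
x^2: 1 + 2 = 3 (mod 7)
Result: 2 + 6x + 3x^2

f + g = 2 + 6x + 3x^2


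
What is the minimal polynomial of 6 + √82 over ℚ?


Let α = 6 + √82. Then α - 6 = √82, so (α - 6)² = 82, giving α² - 12α - 46 = 0. Degree 2 and α ∉ ℚ, so this is the minimal polynomial.

Minimal polynomial: x² - 12x - 46


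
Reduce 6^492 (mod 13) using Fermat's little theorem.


Fermat's little theorem: if p is prime and gcd(a,p)=1, then a^(p-1) ≡ 1 (mod p)
p = 13 is prime, gcd(6,13) = 1
Reduce exponent: 492 mod 12 = 0
So 6^492 ≡ 6^0 (mod 13)
6^0 = 1

6^492 ≡ 1 (mod 13)


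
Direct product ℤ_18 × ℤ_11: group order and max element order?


|ℤ_18 × ℤ_11| = 18 × 11 = 198
Max element order = lcm(18,11) = 198
Cyclic? Yes (gcd=1)

|ℤ_18×ℤ_11| = 198, max element order = 198


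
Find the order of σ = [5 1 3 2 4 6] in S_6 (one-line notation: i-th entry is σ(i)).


Cycle decomposition: (1 5 4 2)
Cycle lengths: 4
Order = lcm(4) = 4

ord(σ) = 4


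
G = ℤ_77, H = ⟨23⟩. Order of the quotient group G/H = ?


|⟨23⟩| = n / gcd(23, 77) = 77 / 1 = 77
H is normal (ℤ_77 is abelian).
|G/H| = |G| / |H| = 77 / 77 = 1

|G/H| = 1


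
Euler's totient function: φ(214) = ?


Factor n: 214 = 2 × 107
φ(n) = n · ∏(1 - 1/p) over distinct primes p | n
φ(214) = 214 · (1 - 1/2) · (1 - 1/107) = 106

φ(214) = 106


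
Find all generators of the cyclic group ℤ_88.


g generates ℤ_n iff gcd(g,n) = 1
Prime factors of 88: 2, 11
Generators are g ∈ {1,...,87} not divisible by any of these primes.
Generators: {1, 3, 5, 7, 9, 13, 15, 17, 19, 21, 23, 25, 27, 29, 31, 35, 37, 39, 41, 43, 45, 47, 49, 51, 53, 57, 59, 61, 63, 65, 67, 69, 71, 73, 75, 79, 81, 83, 85, 87}
Number of generators = φ(88) = 40

Generators of ℤ_88 = {1, 3, 5, 7, 9, 13, 15, 17, 19, 21, 23, 25, 27, 29, 31, 35, 37, 39, 41, 43, 45, 47, 49, 51, 53, 57, 59, 61, 63, 65, 67, 69, 71, 73, 75, 79, 81, 83, 85, 87}


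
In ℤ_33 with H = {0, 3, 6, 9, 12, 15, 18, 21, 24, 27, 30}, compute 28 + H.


28 + H = {28 + h (mod 33) : h ∈ H}
28+0=28, 28+3=31, 28+6=1, 28+9=4, 28+12=7, 28+15=10, 28+18=13, 28+21=16, 28+24=19, 28+27=22, 28+30=25
28 + H = {1, 4, 7, 10, 13, 16, 19, 22, 25, 28, 31} = 1 + H

28 + H = {1, 4, 7, 10, 13, 16, 19, 22, 25, 28, 31}


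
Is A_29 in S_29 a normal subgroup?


H = A_29 in S_29
A_29 has index 2 in S_29, and every subgroup of index 2 is normal

Yes, normal subgroup


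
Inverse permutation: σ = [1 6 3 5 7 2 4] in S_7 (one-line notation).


To find σ⁻¹, swap domain and range:
σ(1) = 1 → σ⁻¹(1) = 1
σ(2) = 6 → σ⁻¹(6) = 2
σ(3) = 3 → σ⁻¹(3) = 3
σ(4) = 5 → σ⁻¹(5) = 4
σ(5) = 7 → σ⁻¹(7) = 5
σ(6) = 2 → σ⁻¹(2) = 6
σ(7) = 4 → σ⁻¹(4) = 7

σ⁻¹ = [1 6 3 7 4 2 5]


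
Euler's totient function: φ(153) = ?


Factor n: 153 = 3^2 × 17
φ(n) = n · ∏(1 - 1/p) over distinct primes p | n
φ(153) = 153 · (1 - 1/3) · (1 - 1/17) = 96

φ(153) = 96


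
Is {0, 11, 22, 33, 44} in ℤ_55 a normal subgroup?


H = {0, 11, 22, 33, 44} in ℤ_55
ℤ_55 is abelian; every subgroup of an abelian group is normal

Yes, normal subgroup


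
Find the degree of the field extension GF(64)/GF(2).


GF(64) = GF(2^6), so the extension degree is 6

[GF(64)/GF(2)] = 6


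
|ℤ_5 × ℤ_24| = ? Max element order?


|ℤ_5 × ℤ_24| = 5 × 24 = 120
Max element order = lcm(5,24) = 120
Cyclic? Yes (gcd=1)

|ℤ_5×ℤ_24| = 120, max element order = 120


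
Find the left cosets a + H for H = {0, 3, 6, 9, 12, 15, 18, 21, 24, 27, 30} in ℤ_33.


H = {0, 3, 6, 9, 12, 15, 18, 21, 24, 27, 30}, |H| = 11
Number of cosets = |G|/|H| = 33/11 = 3
0 + H = {0, 3, 6, 9, 12, 15, 18, 21, 24, 27, 30}
1 + H = {1, 4, 7, 10, 13, 16, 19, 22, 25, 28, 31}
2 + H = {2, 5, 8, 11, 14, 17, 20, 23, 26, 29, 32}

Cosets: 0+H={0,3,6,9,12,15,18,21,24,27,30}; 1+H={1,4,7,10,13,16,19,22,25,28,31}; 2+H={2,5,8,11,14,17,20,23,26,29,32}


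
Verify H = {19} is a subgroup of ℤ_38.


Subgroup test for H = {19} in (ℤ_38, +):
(1) 0 ∈ H? No
(2) Closure: for all a,b ∈ H, (a+b) mod 38 ∈ H? No  [counterexample: 19 + 19 = 0 ∉ H]
(3) Inverses: for all a ∈ H, -a mod 38 ∈ H? Yes

No, H is not a subgroup of ℤ_38


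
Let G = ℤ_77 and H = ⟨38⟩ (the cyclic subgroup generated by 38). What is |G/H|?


|⟨38⟩| = n / gcd(38, 77) = 77 / 1 = 77
H is normal (ℤ_77 is abelian).
|G/H| = |G| / |H| = 77 / 77 = 1

|G/H| = 1


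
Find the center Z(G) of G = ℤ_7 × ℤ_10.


Z(G) = {g ∈ G | gx = xg for all x ∈ G}
Direct product of abelian groups is abelian, so Z(G) = G

Z(ℤ_7 × ℤ_10) = ℤ_7 × ℤ_10


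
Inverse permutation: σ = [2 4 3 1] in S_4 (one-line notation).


To find σ⁻¹, swap domain and range:
σ(1) = 2 → σ⁻¹(2) = 1
σ(2) = 4 → σ⁻¹(4) = 2
σ(3) = 3 → σ⁻¹(3) = 3
σ(4) = 1 → σ⁻¹(1) = 4

σ⁻¹ = [4 1 3 2]


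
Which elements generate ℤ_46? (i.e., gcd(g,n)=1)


g generates ℤ_n iff gcd(g,n) = 1
Prime factors of 46: 2, 23
Generators are g ∈ {1,...,45} not divisible by any of these primes.
Generators: {1, 3, 5, 7, 9, 11, 13, 15, 17, 19, 21, 25, 27, 29, 31, 33, 35, 37, 39, 41, 43, 45}
Number of generators = φ(46) = 22

Generators of ℤ_46 = {1, 3, 5, 7, 9, 11, 13, 15, 17, 19, 21, 25, 27, 29, 31, 33, 35, 37, 39, 41, 43, 45}


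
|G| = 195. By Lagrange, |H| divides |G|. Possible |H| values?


Lagrange's theorem: |H| divides |G|
|G| = 195
Divisors of 195: 1, 3, 5, 13, 15, 39, 65, 195

Possible subgroup orders: {1, 3, 5, 13, 15, 39, 65, 195}


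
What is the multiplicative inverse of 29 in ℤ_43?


Use the extended Euclidean algorithm to write 1 = 29·s + 43·t; then s mod 43 is the inverse.
Euclidean algorithm:
  29 = 0·43 + 29
  43 = 1·29 + 14
  29 = 2·14 + 1
  14 = 14·1 + 0
gcd(29,43) = 1
Back-substitution gives: 29·(3) + 43·(-2) = 1
So 29⁻¹ ≡ 3 ≡ 3 (mod 43)
Check: 29 × 3 = 87 ≡ 1 (mod 43) ✓

29⁻¹ ≡ 3 (mod 43)


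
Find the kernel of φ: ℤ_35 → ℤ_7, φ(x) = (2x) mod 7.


Kernel = preimage of identity
ker(φ) = {x ∈ ℤ_35 : 2x ≡ 0 (mod 7)}. Since 7 | 35, φ is well-defined. The kernel is the cyclic subgroup ⟨7⟩ of ℤ_35 (order 5), i.e. {0, 7, 14, 21, 28}

ker(φ) = {0, 7, 14, 21, 28}


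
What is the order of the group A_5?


|A_n| = n!/2 (even permutations)
|A_5| = 5!/2 = 120/2 = 60

|A_5| = 60


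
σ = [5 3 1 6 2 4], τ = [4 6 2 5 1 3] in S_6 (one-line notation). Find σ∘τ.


σ∘τ: apply τ first, then σ
1 →τ 4 →σ 6
2 →τ 6 →σ 4
3 →τ 2 →σ 3
4 →τ 5 →σ 2
5 →τ 1 →σ 5
6 →τ 3 →σ 1

σ∘τ = [6 4 3 2 5 1]


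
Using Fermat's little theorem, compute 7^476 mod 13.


Fermat's little theorem: if p is prime and gcd(a,p)=1, then a^(p-1) ≡ 1 (mod p)
p = 13 is prime, gcd(7,13) = 1
Reduce exponent: 476 mod 12 = 8
So 7^476 ≡ 7^8 (mod 13)
7^8 mod 13 = 3

7^476 ≡ 3 (mod 13)


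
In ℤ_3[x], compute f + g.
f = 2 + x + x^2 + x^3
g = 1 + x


Add coefficients mod 3:
x^0: 2 + 1 = 0 (mod 3)
x^1: 1 + 1 = 2 (mod 3)
x^2: 1 + 0 = 1 (mod 3)
x^3: 1 + 0 = 1 (mod 3)
Result: 2x + x^2 + x^3

f + g = 2x + x^2 + x^3


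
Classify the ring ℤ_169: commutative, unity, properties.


ℤ_169 is a commutative ring with unity 1; 169 = 13×13 is composite, so 13·13 ≡ 0 gives zero divisors (not an integral domain)
Commutative: Yes
Integral domain: No
Has unity: Yes

ℤ_169: Commutative=Yes, Unity=Yes


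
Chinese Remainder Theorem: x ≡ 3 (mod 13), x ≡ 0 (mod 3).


m₁ = 13, m₂ = 3, gcd = 1, so CRT applies. M = m₁·m₂ = 39
Let M₁ = M/m₁ = 3, M₂ = M/m₂ = 13
Find y₁ ≡ M₁⁻¹ (mod m₁): 3⁻¹ ≡ 9 (mod 13)
Find y₂ ≡ M₂⁻¹ (mod m₂): 13⁻¹ ≡ 1 (mod 3)
x = a₁·M₁·y₁ + a₂·M₂·y₂ = 3·3·9 + 0·13·1 = 81
Reduce mod 39: x ≡ 3
Check: 3 mod 13 = 3 ✓, 3 mod 3 = 0 ✓

x ≡ 3 (mod 39)


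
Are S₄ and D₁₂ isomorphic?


Comparing S₄ and D₁₂:
S₄ has trivial center; D₁₂ has center {e, r⁶}

No, S₄ ≇ D₁₂


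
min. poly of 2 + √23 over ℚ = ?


Let α = 2 + √23. Then α - 2 = √23, so (α - 2)² = 23, giving α² - 4α - 19 = 0. Degree 2 and α ∉ ℚ, so this is the minimal polynomial.

Minimal polynomial: x² - 4x - 19


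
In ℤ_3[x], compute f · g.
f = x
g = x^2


Expand and collect like terms; reduce coefficients mod 3:
x^0: 0·0 = 0 ≡ 0 (mod 3)
x^1: 0·0 + 1·0 = 0 ≡ 0 (mod 3)
x^2: 0·1 + 1·0 = 0 ≡ 0 (mod 3)
x^3: 1·1 = 1 ≡ 1 (mod 3)
Result: x^3

f · g = x^3


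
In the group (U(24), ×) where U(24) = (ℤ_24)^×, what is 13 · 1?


Operation: multiplication mod 24
13 · 1 = (a × b) mod 24 with a = 13, b = 1

13 · 1 = 13


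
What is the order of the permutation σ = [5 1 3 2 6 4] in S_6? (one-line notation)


Cycle decomposition: (1 5 6 4 2)
Cycle lengths: 5
Order = lcm(5) = 5

ord(σ) = 5


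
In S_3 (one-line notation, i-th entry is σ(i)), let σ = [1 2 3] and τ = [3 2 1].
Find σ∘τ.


σ∘τ: apply τ first, then σ
1 →τ 3 →σ 3
2 →τ 2 →σ 2
3 →τ 1 →σ 1

σ∘τ = [3 2 1]


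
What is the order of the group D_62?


|D_n| = 2n (n rotations and n reflections)
|D_62| = 2×62 = 124

|D_62| = 124


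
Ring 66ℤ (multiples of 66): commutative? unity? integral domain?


66ℤ is a commutative ring under +,× but has no multiplicative identity (1 ∉ 66ℤ); it has no zero divisors, but without unity it is not an integral domain
Commutative: Yes
Integral domain: No
Has unity: No

66ℤ (multiples of 66): Commutative=Yes, Unity=No


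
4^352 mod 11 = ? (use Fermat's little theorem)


Fermat's little theorem: if p is prime and gcd(a,p)=1, then a^(p-1) ≡ 1 (mod p)
p = 11 is prime, gcd(4,11) = 1
Reduce exponent: 352 mod 10 = 2
So 4^352 ≡ 4^2 (mod 11)
4^2 mod 11 = 5

4^352 ≡ 5 (mod 11)


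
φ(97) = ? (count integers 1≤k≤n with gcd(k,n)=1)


Factor n: 97 = 97
φ(n) = n · ∏(1 - 1/p) over distinct primes p | n
φ(97) = 97 · (1 - 1/97) = 96

φ(97) = 96


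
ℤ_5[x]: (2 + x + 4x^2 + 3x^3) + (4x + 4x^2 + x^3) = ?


Add coefficients mod 5:
x^0: 2 + 0 = 2 (mod 5)
x^1: 1 + 4 = 0 (mod 5)
x^2: 4 + 4 = 3 (mod 5)
x^3: 3 + 1 = 4 (mod 5)
Result: 2 + 3x^2 + 4x^3

f + g = 2 + 3x^2 + 4x^3


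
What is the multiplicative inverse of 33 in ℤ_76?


Use the extended Euclidean algorithm to write 1 = 33·s + 76·t; then s mod 76 is the inverse.
Euclidean algorithm:
  33 = 0·76 + 33
  76 = 2·33 + 10
  33 = 3·10 + 3
  10 = 3·3 + 1
  3 = 3·1 + 0
gcd(33,76) = 1
Back-substitution gives: 33·(-23) + 76·(10) = 1
So 33⁻¹ ≡ -23 ≡ 53 (mod 76)
Check: 33 × 53 = 1749 ≡ 1 (mod 76) ✓

33⁻¹ ≡ 53 (mod 76)


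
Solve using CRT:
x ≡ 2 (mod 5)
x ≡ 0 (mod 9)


m₁ = 5, m₂ = 9, gcd = 1, so CRT applies. M = m₁·m₂ = 45
Let M₁ = M/m₁ = 9, M₂ = M/m₂ = 5
Find y₁ ≡ M₁⁻¹ (mod m₁): 9⁻¹ ≡ 4 (mod 5)
Find y₂ ≡ M₂⁻¹ (mod m₂): 5⁻¹ ≡ 2 (mod 9)
x = a₁·M₁·y₁ + a₂·M₂·y₂ = 2·9·4 + 0·5·2 = 72
Reduce mod 45: x ≡ 27
Check: 27 mod 5 = 2 ✓, 27 mod 9 = 0 ✓

x ≡ 27 (mod 45)


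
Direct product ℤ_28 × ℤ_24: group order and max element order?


|ℤ_28 × ℤ_24| = 28 × 24 = 672
Max element order = lcm(28,24) = 168
Cyclic? No (gcd=4)

|ℤ_28×ℤ_24| = 672, max element order = 168


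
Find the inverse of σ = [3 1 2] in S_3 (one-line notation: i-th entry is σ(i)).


To find σ⁻¹, swap domain and range:
σ(1) = 3 → σ⁻¹(3) = 1
σ(2) = 1 → σ⁻¹(1) = 2
σ(3) = 2 → σ⁻¹(2) = 3

σ⁻¹ = [2 3 1]


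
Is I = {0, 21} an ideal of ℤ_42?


Check ideal conditions for I = {0, 21} in ℤ_42:
(1) I is an additive subgroup? Yes
(2) For r ∈ ℤ_42 and a ∈ I: r·a ∈ I? Yes

Yes, I is an ideal of ℤ_42


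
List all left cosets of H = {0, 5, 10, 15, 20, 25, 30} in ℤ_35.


H = {0, 5, 10, 15, 20, 25, 30}, |H| = 7
Number of cosets = |G|/|H| = 35/7 = 5
0 + H = {0, 5, 10, 15, 20, 25, 30}
1 + H = {1, 6, 11, 16, 21, 26, 31}
2 + H = {2, 7, 12, 17, 22, 27, 32}
3 + H = {3, 8, 13, 18, 23, 28, 33}
4 + H = {4, 9, 14, 19, 24, 29, 34}

Cosets: 0+H={0,5,10,15,20,25,30}; 1+H={1,6,11,16,21,26,31}; 2+H={2,7,12,17,22,27,32}; 3+H={3,8,13,18,23,28,33}; 4+H={4,9,14,19,24,29,34}


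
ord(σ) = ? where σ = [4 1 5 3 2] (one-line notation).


Cycle decomposition: (1 4 3 5 2)
Cycle lengths: 5
Order = lcm(5) = 5

ord(σ) = 5


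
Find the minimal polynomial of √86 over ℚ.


√86 satisfies x² - 86 = 0, irreducible over ℚ since 86 is squarefree

Minimal polynomial: x² - 86


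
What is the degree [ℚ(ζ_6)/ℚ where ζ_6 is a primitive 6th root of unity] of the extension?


[ℚ(ζ_n):ℚ] = deg Φ_n(x) = φ(n). Here φ(6) = 2

[ℚ(ζ_6)/ℚ where ζ_6 is a primitive 6th root of unity] = 2


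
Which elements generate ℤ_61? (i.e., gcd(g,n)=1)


g generates ℤ_n iff gcd(g,n) = 1
Prime factors of 61: 61
Generators are g ∈ {1,...,60} not divisible by any of these primes.
Generators: {1, 2, 3, 4, 5, 6, 7, 8, 9, 10, 11, 12, 13, 14, 15, 16, 17, 18, 19, 20, 21, 22, 23, 24, 25, 26, 27, 28, 29, 30, 31, 32, 33, 34, 35, 36, 37, 38, 39, 40, 41, 42, 43, 44, 45, 46, 47, 48, 49, 50, 51, 52, 53, 54, 55, 56, 57, 58, 59, 60}
Number of generators = φ(61) = 60

Generators of ℤ_61 = {1, 2, 3, 4, 5, 6, 7, 8, 9, 10, 11, 12, 13, 14, 15, 16, 17, 18, 19, 20, 21, 22, 23, 24, 25, 26, 27, 28, 29, 30, 31, 32, 33, 34, 35, 36, 37, 38, 39, 40, 41, 42, 43, 44, 45, 46, 47, 48, 49, 50, 51, 52, 53, 54, 55, 56, 57, 58, 59, 60}


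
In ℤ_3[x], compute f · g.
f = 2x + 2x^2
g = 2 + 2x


Expand and collect like terms; reduce coefficients mod 3:
x^0: 0·2 = 0 ≡ 0 (mod 3)
x^1: 0·2 + 2·2 = 4 ≡ 1 (mod 3)
x^2: 2·2 + 2·2 = 8 ≡ 2 (mod 3)
x^3: 2·2 = 4 ≡ 1 (mod 3)
Result: x + 2x^2 + x^3

f · g = x + 2x^2 + x^3


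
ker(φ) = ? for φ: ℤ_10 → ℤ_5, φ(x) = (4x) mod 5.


Kernel = preimage of identity
ker(φ) = {x ∈ ℤ_10 : 4x ≡ 0 (mod 5)}. Since 5 | 10, φ is well-defined. The kernel is the cyclic subgroup ⟨5⟩ of ℤ_10 (order 2), i.e. {0, 5}

ker(φ) = {0, 5}


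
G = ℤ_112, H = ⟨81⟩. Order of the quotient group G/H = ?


|⟨81⟩| = n / gcd(81, 112) = 112 / 1 = 112
H is normal (ℤ_112 is abelian).
|G/H| = |G| / |H| = 112 / 112 = 1

|G/H| = 1


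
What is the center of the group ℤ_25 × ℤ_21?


Z(G) = {g ∈ G | gx = xg for all x ∈ G}
Direct product of abelian groups is abelian, so Z(G) = G

Z(ℤ_25 × ℤ_21) = ℤ_25 × ℤ_21


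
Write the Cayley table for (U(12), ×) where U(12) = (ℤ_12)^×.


Elements: {1, 5, 7, 11}
Operation: multiplication mod 12
Entry (a, b) = (a × b) mod 12

Cayley table:
   |  1 |  5 |  7 | 11
 1 |  1 |  5 |  7 | 11
 5 |  5 |  1 | 11 |  7
 7 |  7 | 11 |  1 |  5
11 | 11 |  7 |  5 |  1


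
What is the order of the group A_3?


|A_n| = n!/2 (even permutations)
|A_3| = 3!/2 = 6/2 = 3

|A_3| = 3


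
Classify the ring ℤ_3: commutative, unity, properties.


ℤ_3 is a commutative ring with unity 1; 3 is prime, so ℤ_3 is a field (hence an integral domain)
Commutative: Yes
Integral domain: Yes
Has unity: Yes

ℤ_3: Commutative=Yes, Unity=Yes


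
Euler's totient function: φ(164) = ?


Factor n: 164 = 2^2 × 41
φ(n) = n · ∏(1 - 1/p) over distinct primes p | n
φ(164) = 164 · (1 - 1/2) · (1 - 1/41) = 80

φ(164) = 80


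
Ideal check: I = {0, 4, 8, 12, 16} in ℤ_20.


Check ideal conditions for I = {0, 4, 8, 12, 16} in ℤ_20:
(1) I is an additive subgroup? Yes
(2) For r ∈ ℤ_20 and a ∈ I: r·a ∈ I? Yes

Yes, I is an ideal of ℤ_20


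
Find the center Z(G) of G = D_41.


Z(G) = {g ∈ G | gx = xg for all x ∈ G}
For odd n, Z(D_n) = {e}: no nontrivial rotation commutes with all reflections

Z(D_41) = {e}


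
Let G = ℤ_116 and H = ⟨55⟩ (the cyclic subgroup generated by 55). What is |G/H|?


|⟨55⟩| = n / gcd(55, 116) = 116 / 1 = 116
H is normal (ℤ_116 is abelian).
|G/H| = |G| / |H| = 116 / 116 = 1

|G/H| = 1


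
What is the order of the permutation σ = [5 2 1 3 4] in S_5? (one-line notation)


Cycle decomposition: (1 5 4 3)
Cycle lengths: 4
Order = lcm(4) = 4

ord(σ) = 4


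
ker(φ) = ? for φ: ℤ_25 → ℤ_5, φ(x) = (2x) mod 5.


Kernel = preimage of identity
ker(φ) = {x ∈ ℤ_25 : 2x ≡ 0 (mod 5)}. Since 5 | 25, φ is well-defined. The kernel is the cyclic subgroup ⟨5⟩ of ℤ_25 (order 5), i.e. {0, 5, 10, 15, 20}

ker(φ) = {0, 5, 10, 15, 20}


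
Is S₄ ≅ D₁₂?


Comparing S₄ and D₁₂:
S₄ has trivial center; D₁₂ has center {e, r⁶}

No, S₄ ≇ D₁₂


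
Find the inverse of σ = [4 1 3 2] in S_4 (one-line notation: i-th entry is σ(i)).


To find σ⁻¹, swap domain and range:
σ(1) = 4 → σ⁻¹(4) = 1
σ(2) = 1 → σ⁻¹(1) = 2
σ(3) = 3 → σ⁻¹(3) = 3
σ(4) = 2 → σ⁻¹(2) = 4

σ⁻¹ = [2 4 3 1]


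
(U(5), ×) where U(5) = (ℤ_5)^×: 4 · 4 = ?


Operation: multiplication mod 5
4 · 4 = (a × b) mod 5 with a = 4, b = 4

4 · 4 = 1


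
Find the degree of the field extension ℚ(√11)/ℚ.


√11 has minimal polynomial x² - 11 (irreducible over ℚ since 11 is squarefree)

[ℚ(√11)/ℚ] = 2


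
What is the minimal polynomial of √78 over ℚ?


√78 satisfies x² - 78 = 0, irreducible over ℚ since 78 is squarefree

Minimal polynomial: x² - 78


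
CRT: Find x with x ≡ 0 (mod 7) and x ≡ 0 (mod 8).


m₁ = 7, m₂ = 8, gcd = 1, so CRT applies. M = m₁·m₂ = 56
Let M₁ = M/m₁ = 8, M₂ = M/m₂ = 7
Find y₁ ≡ M₁⁻¹ (mod m₁): 8⁻¹ ≡ 1 (mod 7)
Find y₂ ≡ M₂⁻¹ (mod m₂): 7⁻¹ ≡ 7 (mod 8)
x = a₁·M₁·y₁ + a₂·M₂·y₂ = 0·8·1 + 0·7·7 = 0
Reduce mod 56: x ≡ 0
Check: 0 mod 7 = 0 ✓, 0 mod 8 = 0 ✓

x ≡ 0 (mod 56)


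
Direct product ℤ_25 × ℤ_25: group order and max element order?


|ℤ_25 × ℤ_25| = 25 × 25 = 625
Max element order = lcm(25,25) = 25
Cyclic? No (gcd=25)

|ℤ_25×ℤ_25| = 625, max element order = 25


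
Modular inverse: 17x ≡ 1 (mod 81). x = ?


Use the extended Euclidean algorithm to write 1 = 17·s + 81·t; then s mod 81 is the inverse.
Euclidean algorithm:
  17 = 0·81 + 17
  81 = 4·17 + 13
  17 = 1·13 + 4
  13 = 3·4 + 1
  4 = 4·1 + 0
gcd(17,81) = 1
Back-substitution gives: 17·(-19) + 81·(4) = 1
So 17⁻¹ ≡ -19 ≡ 62 (mod 81)
Check: 17 × 62 = 1054 ≡ 1 (mod 81) ✓

17⁻¹ ≡ 62 (mod 81)


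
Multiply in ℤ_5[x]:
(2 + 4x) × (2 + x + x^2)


Expand and collect like terms; reduce coefficients mod 5:
x^0: 2·2 = 4 ≡ 4 (mod 5)
x^1: 2·1 + 4·2 = 10 ≡ 0 (mod 5)
x^2: 2·1 + 4·1 = 6 ≡ 1 (mod 5)
x^3: 4·1 = 4 ≡ 4 (mod 5)
Result: 4 + x^2 + 4x^3

f · g = 4 + x^2 + 4x^3


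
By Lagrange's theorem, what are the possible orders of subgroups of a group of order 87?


Lagrange's theorem: |H| divides |G|
|G| = 87
Divisors of 87: 1, 3, 29, 87

Possible subgroup orders: {1, 3, 29, 87}


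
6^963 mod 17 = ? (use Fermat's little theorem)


Fermat's little theorem: if p is prime and gcd(a,p)=1, then a^(p-1) ≡ 1 (mod p)
p = 17 is prime, gcd(6,17) = 1
Reduce exponent: 963 mod 16 = 3
So 6^963 ≡ 6^3 (mod 17)
6^3 mod 17 = 12

6^963 ≡ 12 (mod 17)


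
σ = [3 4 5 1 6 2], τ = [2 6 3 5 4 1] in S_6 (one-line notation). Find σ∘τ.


σ∘τ: apply τ first, then σ
1 →τ 2 →σ 4
2 →τ 6 →σ 2
3 →τ 3 →σ 5
4 →τ 5 →σ 6
5 →τ 4 →σ 1
6 →τ 1 →σ 3

σ∘τ = [4 2 5 6 1 3]


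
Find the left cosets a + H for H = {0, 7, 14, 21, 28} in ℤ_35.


H = {0, 7, 14, 21, 28}, |H| = 5
Number of cosets = |G|/|H| = 35/5 = 7
0 + H = {0, 7, 14, 21, 28}
1 + H = {1, 8, 15, 22, 29}
2 + H = {2, 9, 16, 23, 30}
3 + H = {3, 10, 17, 24, 31}
4 + H = {4, 11, 18, 25, 32}
5 + H = {5, 12, 19, 26, 33}
6 + H = {6, 13, 20, 27, 34}

Cosets: 0+H={0,7,14,21,28}; 1+H={1,8,15,22,29}; 2+H={2,9,16,23,30}; 3+H={3,10,17,24,31}; 4+H={4,11,18,25,32}; 5+H={5,12,19,26,33}; 6+H={6,13,20,27,34}


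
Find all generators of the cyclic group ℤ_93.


g generates ℤ_n iff gcd(g,n) = 1
Prime factors of 93: 3, 31
Generators are g ∈ {1,...,92} not divisible by any of these primes.
Generators: {1, 2, 4, 5, 7, 8, 10, 11, 13, 14, 16, 17, 19, 20, 22, 23, 25, 26, 28, 29, 32, 34, 35, 37, 38, 40, 41, 43, 44, 46, 47, 49, 50, 52, 53, 55, 56, 58, 59, 61, 64, 65, 67, 68, 70, 71, 73, 74, 76, 77, 79, 80, 82, 83, 85, 86, 88, 89, 91, 92}
Number of generators = φ(93) = 60

Generators of ℤ_93 = {1, 2, 4, 5, 7, 8, 10, 11, 13, 14, 16, 17, 19, 20, 22, 23, 25, 26, 28, 29, 32, 34, 35, 37, 38, 40, 41, 43, 44, 46, 47, 49, 50, 52, 53, 55, 56, 58, 59, 61, 64, 65, 67, 68, 70, 71, 73, 74, 76, 77, 79, 80, 82, 83, 85, 86, 88, 89, 91, 92}


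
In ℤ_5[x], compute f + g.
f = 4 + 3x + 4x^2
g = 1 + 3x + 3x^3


Add coefficients mod 5:
x^0: 4 + 1 = 0 (mod 5)
x^1: 3 + 3 = 1 (mod 5)
x^2: 4 + 0 = 4 (mod 5)
x^3: 0 + 3 = 3 (mod 5)
Result: x + 4x^2 + 3x^3

f + g = x + 4x^2 + 3x^3


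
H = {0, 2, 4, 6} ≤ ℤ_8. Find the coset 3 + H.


3 + H = {3 + h (mod 8) : h ∈ H}
3+0=3, 3+2=5, 3+4=7, 3+6=1
3 + H = {1, 3, 5, 7} = 1 + H

3 + H = {1, 3, 5, 7}


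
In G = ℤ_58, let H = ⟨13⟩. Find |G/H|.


|⟨13⟩| = n / gcd(13, 58) = 58 / 1 = 58
H is normal (ℤ_58 is abelian).
|G/H| = |G| / |H| = 58 / 58 = 1

|G/H| = 1


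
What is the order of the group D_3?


|D_n| = 2n (n rotations and n reflections)
|D_3| = 2×3 = 6

|D_3| = 6


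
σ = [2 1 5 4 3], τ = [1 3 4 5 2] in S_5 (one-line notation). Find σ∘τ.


σ∘τ: apply τ first, then σ
1 →τ 1 →σ 2
2 →τ 3 →σ 5
3 →τ 4 →σ 4
4 →τ 5 →σ 3
5 →τ 2 →σ 1

σ∘τ = [2 5 4 3 1]


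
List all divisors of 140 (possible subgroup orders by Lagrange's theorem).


Lagrange's theorem: |H| divides |G|
|G| = 140
Divisors of 140: 1, 2, 4, 5, 7, 10, 14, 20, 28, 35, 70, 140

Possible subgroup orders: {1, 2, 4, 5, 7, 10, 14, 20, 28, 35, 70, 140}


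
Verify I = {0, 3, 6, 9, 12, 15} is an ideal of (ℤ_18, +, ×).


Check ideal conditions for I = {0, 3, 6, 9, 12, 15} in ℤ_18:
(1) I is an additive subgroup? Yes
(2) For r ∈ ℤ_18 and a ∈ I: r·a ∈ I? Yes

Yes, I is an ideal of ℤ_18


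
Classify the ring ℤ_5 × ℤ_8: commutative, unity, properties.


Direct product ring; commutative with unity (1,1); but (1,0)·(0,1) = (0,0) gives zero divisors, so not an integral domain
Commutative: Yes
Integral domain: No
Has unity: Yes

ℤ_5 × ℤ_8: Commutative=Yes, Unity=Yes


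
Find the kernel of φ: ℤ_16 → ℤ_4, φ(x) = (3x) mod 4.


Kernel = preimage of identity
ker(φ) = {x ∈ ℤ_16 : 3x ≡ 0 (mod 4)}. Since 4 | 16, φ is well-defined. The kernel is the cyclic subgroup ⟨4⟩ of ℤ_16 (order 4), i.e. {0, 4, 8, 12}

ker(φ) = {0, 4, 8, 12}


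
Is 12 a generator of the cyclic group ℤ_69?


g generates ℤ_n iff gcd(g, n) = 1
gcd(12, 69) = 3
Since gcd = 3 ≠ 1, ⟨12⟩ has order 23 < 69, so 12 is not a generator.

No, 12 does not generate ℤ_69


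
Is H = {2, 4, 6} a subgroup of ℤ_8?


Subgroup test for H = {2, 4, 6} in (ℤ_8, +):
(1) 0 ∈ H? No
(2) Closure: for all a,b ∈ H, (a+b) mod 8 ∈ H? No  [counterexample: 2 + 6 = 0 ∉ H]
(3) Inverses: for all a ∈ H, -a mod 8 ∈ H? Yes

No, H is not a subgroup of ℤ_8


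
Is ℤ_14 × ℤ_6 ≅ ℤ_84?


Comparing ℤ_14 × ℤ_6 and ℤ_84:
gcd(14,6) = 2 ≠ 1. Max element order in ℤ_14×ℤ_6 is lcm(14,6) = 42 < 84, so it has no element of order 84

No, ℤ_14 × ℤ_6 ≇ ℤ_84


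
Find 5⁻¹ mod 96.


Use the extended Euclidean algorithm to write 1 = 5·s + 96·t; then s mod 96 is the inverse.
Euclidean algorithm:
  5 = 0·96 + 5
  96 = 19·5 + 1
  5 = 5·1 + 0
gcd(5,96) = 1
Back-substitution gives: 5·(-19) + 96·(1) = 1
So 5⁻¹ ≡ -19 ≡ 77 (mod 96)
Check: 5 × 77 = 385 ≡ 1 (mod 96) ✓

5⁻¹ ≡ 77 (mod 96)


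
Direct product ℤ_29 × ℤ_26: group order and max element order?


|ℤ_29 × ℤ_26| = 29 × 26 = 754
Max element order = lcm(29,26) = 754
Cyclic? Yes (gcd=1)

|ℤ_29×ℤ_26| = 754, max element order = 754


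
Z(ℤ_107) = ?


Z(G) = {g ∈ G | gx = xg for all x ∈ G}
ℤ_107 is abelian, so Z(G) = G

Z(ℤ_107) = ℤ_107


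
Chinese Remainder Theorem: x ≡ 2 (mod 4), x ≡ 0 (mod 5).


m₁ = 4, m₂ = 5, gcd = 1, so CRT applies. M = m₁·m₂ = 20
Let M₁ = M/m₁ = 5, M₂ = M/m₂ = 4
Find y₁ ≡ M₁⁻¹ (mod m₁): 5⁻¹ ≡ 1 (mod 4)
Find y₂ ≡ M₂⁻¹ (mod m₂): 4⁻¹ ≡ 4 (mod 5)
x = a₁·M₁·y₁ + a₂·M₂·y₂ = 2·5·1 + 0·4·4 = 10
Reduce mod 20: x ≡ 10
Check: 10 mod 4 = 2 ✓, 10 mod 5 = 0 ✓

x ≡ 10 (mod 20)


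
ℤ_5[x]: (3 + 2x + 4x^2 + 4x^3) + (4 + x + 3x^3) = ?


Add coefficients mod 5:
x^0: 3 + 4 = 2 (mod 5)
x^1: 2 + 1 = 3 (mod 5)
x^2: 4 + 0 = 4 (mod 5)
x^3: 4 + 3 = 2 (mod 5)
Result: 2 + 3x + 4x^2 + 2x^3

f + g = 2 + 3x + 4x^2 + 2x^3


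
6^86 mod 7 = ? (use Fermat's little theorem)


Fermat's little theorem: if p is prime and gcd(a,p)=1, then a^(p-1) ≡ 1 (mod p)
p = 7 is prime, gcd(6,7) = 1
Reduce exponent: 86 mod 6 = 2
So 6^86 ≡ 6^2 (mod 7)
6^2 mod 7 = 1

6^86 ≡ 1 (mod 7)


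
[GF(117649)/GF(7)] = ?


GF(117649) = GF(7^6), so the extension degree is 6

[GF(117649)/GF(7)] = 6


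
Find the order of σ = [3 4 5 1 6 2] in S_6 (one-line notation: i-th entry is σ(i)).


Cycle decomposition: (1 3 5 6 2 4)
Cycle lengths: 6
Order = lcm(6) = 6

ord(σ) = 6


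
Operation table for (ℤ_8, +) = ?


Elements: {0, 1, 2, 3, 4, 5, 6, 7}
Operation: addition mod 8
Entry (a, b) = (a + b) mod 8

Cayley table:
  | 0 | 1 | 2 | 3 | 4 | 5 | 6 | 7
0 | 0 | 1 | 2 | 3 | 4 | 5 | 6 | 7
1 | 1 | 2 | 3 | 4 | 5 | 6 | 7 | 0
2 | 2 | 3 | 4 | 5 | 6 | 7 | 0 | 1
3 | 3 | 4 | 5 | 6 | 7 | 0 | 1 | 2
4 | 4 | 5 | 6 | 7 | 0 | 1 | 2 | 3
5 | 5 | 6 | 7 | 0 | 1 | 2 | 3 | 4
6 | 6 | 7 | 0 | 1 | 2 | 3 | 4 | 5
7 | 7 | 0 | 1 | 2 | 3 | 4 | 5 | 6


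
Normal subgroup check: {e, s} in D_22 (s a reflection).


H = {e, s} in D_22 (s a reflection)
r·s·r⁻¹ = sr⁻² ≠ s for n ≥ 3, so {e, s} is not closed under conjugation

No, not a normal subgroup


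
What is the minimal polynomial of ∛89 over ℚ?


∛89 satisfies x³ - 89 = 0, irreducible over ℚ (no rational root; 89 is not a perfect cube)

Minimal polynomial: x³ - 89


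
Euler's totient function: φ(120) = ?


Factor n: 120 = 2^3 × 3 × 5
φ(n) = n · ∏(1 - 1/p) over distinct primes p | n
φ(120) = 120 · (1 - 1/2) · (1 - 1/3) · (1 - 1/5) = 32

φ(120) = 32


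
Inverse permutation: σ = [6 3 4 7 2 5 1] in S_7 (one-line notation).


To find σ⁻¹, swap domain and range:
σ(1) = 6 → σ⁻¹(6) = 1
σ(2) = 3 → σ⁻¹(3) = 2
σ(3) = 4 → σ⁻¹(4) = 3
σ(4) = 7 → σ⁻¹(7) = 4
σ(5) = 2 → σ⁻¹(2) = 5
σ(6) = 5 → σ⁻¹(5) = 6
σ(7) = 1 → σ⁻¹(1) = 7

σ⁻¹ = [7 5 2 3 6 1 4]


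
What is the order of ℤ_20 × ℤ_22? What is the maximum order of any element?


|ℤ_20 × ℤ_22| = 20 × 22 = 440
Max element order = lcm(20,22) = 220
Cyclic? No (gcd=2)

|ℤ_20×ℤ_22| = 440, max element order = 220


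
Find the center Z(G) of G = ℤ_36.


Z(G) = {g ∈ G | gx = xg for all x ∈ G}
ℤ_36 is abelian, so Z(G) = G

Z(ℤ_36) = ℤ_36


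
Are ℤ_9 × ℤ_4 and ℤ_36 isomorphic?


Comparing ℤ_9 × ℤ_4 and ℤ_36:
gcd(9,4) = 1, so ℤ_9 × ℤ_4 ≅ ℤ_36 (CRT)

Yes, ℤ_9 × ℤ_4 ≅ ℤ_36


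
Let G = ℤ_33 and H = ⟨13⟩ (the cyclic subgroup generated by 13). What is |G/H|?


|⟨13⟩| = n / gcd(13, 33) = 33 / 1 = 33
H is normal (ℤ_33 is abelian).
|G/H| = |G| / |H| = 33 / 33 = 1

|G/H| = 1


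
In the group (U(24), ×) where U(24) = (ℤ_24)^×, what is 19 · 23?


Operation: multiplication mod 24
19 · 23 = (a × b) mod 24 with a = 19, b = 23

19 · 23 = 5


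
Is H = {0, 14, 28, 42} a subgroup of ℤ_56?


Subgroup test for H = {0, 14, 28, 42} in (ℤ_56, +):
(1) 0 ∈ H? Yes
(2) Closure: for all a,b ∈ H, (a+b) mod 56 ∈ H? Yes
(3) Inverses: for all a ∈ H, -a mod 56 ∈ H? Yes

Yes, H is a subgroup of ℤ_56


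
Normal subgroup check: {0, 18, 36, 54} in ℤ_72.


H = {0, 18, 36, 54} in ℤ_72
ℤ_72 is abelian; every subgroup of an abelian group is normal

Yes, normal subgroup


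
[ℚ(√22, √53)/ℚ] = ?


[ℚ(√22,√53):ℚ] = [ℚ(√22,√53):ℚ(√22)]·[ℚ(√22):ℚ] = 2·2 = 4

[ℚ(√22, √53)/ℚ] = 4


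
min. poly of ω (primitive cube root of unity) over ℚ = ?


ω satisfies x² + x + 1 = 0 (the cyclotomic polynomial Φ₃)

Minimal polynomial: x² + x + 1


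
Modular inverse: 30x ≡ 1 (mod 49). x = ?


Use the extended Euclidean algorithm to write 1 = 30·s + 49·t; then s mod 49 is the inverse.
Euclidean algorithm:
  30 = 0·49 + 30
  49 = 1·30 + 19
  30 = 1·19 + 11
  19 = 1·11 + 8
  11 = 1·8 + 3
  8 = 2·3 + 2
  3 = 1·2 + 1
  2 = 2·1 + 0
gcd(30,49) = 1
Back-substitution gives: 30·(18) + 49·(-11) = 1
So 30⁻¹ ≡ 18 ≡ 18 (mod 49)
Check: 30 × 18 = 540 ≡ 1 (mod 49) ✓

30⁻¹ ≡ 18 (mod 49)


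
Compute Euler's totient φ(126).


Factor n: 126 = 2 × 3^2 × 7
φ(n) = n · ∏(1 - 1/p) over distinct primes p | n
φ(126) = 126 · (1 - 1/2) · (1 - 1/3) · (1 - 1/7) = 36

φ(126) = 36


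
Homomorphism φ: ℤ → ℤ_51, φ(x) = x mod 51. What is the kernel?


Kernel = preimage of identity
ker(φ) = {x ∈ ℤ : x ≡ 0 (mod 51)} = 51ℤ = {0, ±51, ±102, ...}

ker(φ) = 51ℤ


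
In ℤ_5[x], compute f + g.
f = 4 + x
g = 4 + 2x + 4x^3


Add coefficients mod 5:
x^0: 4 + 4 = 3 (mod 5)
x^1: 1 + 2 = 3 (mod 5)
x^2: 0 + 0 = 0 (mod 5)
x^3: 0 + 4 = 4 (mod 5)
Result: 3 + 3x + 4x^3

f + g = 3 + 3x + 4x^3


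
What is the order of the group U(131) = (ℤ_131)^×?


U(n) is the group of units mod n; |U(n)| = φ(n)
|U(131)| = φ(131) = 130

|U(131) = (ℤ_131)^×| = 130


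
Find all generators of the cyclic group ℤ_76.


g generates ℤ_n iff gcd(g,n) = 1
Prime factors of 76: 2, 19
Generators are g ∈ {1,...,75} not divisible by any of these primes.
Generators: {1, 3, 5, 7, 9, 11, 13, 15, 17, 21, 23, 25, 27, 29, 31, 33, 35, 37, 39, 41, 43, 45, 47, 49, 51, 53, 55, 59, 61, 63, 65, 67, 69, 71, 73, 75}
Number of generators = φ(76) = 36

Generators of ℤ_76 = {1, 3, 5, 7, 9, 11, 13, 15, 17, 21, 23, 25, 27, 29, 31, 33, 35, 37, 39, 41, 43, 45, 47, 49, 51, 53, 55, 59, 61, 63, 65, 67, 69, 71, 73, 75}


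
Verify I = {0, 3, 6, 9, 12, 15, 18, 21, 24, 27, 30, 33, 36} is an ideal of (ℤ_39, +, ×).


Check ideal conditions for I = {0, 3, 6, 9, 12, 15, 18, 21, 24, 27, 30, 33, 36} in ℤ_39:
(1) I is an additive subgroup? Yes
(2) For r ∈ ℤ_39 and a ∈ I: r·a ∈ I? Yes

Yes, I is an ideal of ℤ_39


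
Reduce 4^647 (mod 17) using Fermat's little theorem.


Fermat's little theorem: if p is prime and gcd(a,p)=1, then a^(p-1) ≡ 1 (mod p)
p = 17 is prime, gcd(4,17) = 1
Reduce exponent: 647 mod 16 = 7
So 4^647 ≡ 4^7 (mod 17)
4^7 mod 17 = 13

4^647 ≡ 13 (mod 17)


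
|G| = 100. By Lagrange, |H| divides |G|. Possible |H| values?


Lagrange's theorem: |H| divides |G|
|G| = 100
Divisors of 100: 1, 2, 4, 5, 10, 20, 25, 50, 100

Possible subgroup orders: {1, 2, 4, 5, 10, 20, 25, 50, 100}


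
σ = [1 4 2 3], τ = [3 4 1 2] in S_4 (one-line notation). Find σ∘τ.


σ∘τ: apply τ first, then σ
1 →τ 3 →σ 2
2 →τ 4 →σ 3
3 →τ 1 →σ 1
4 →τ 2 →σ 4

σ∘τ = [2 3 1 4]


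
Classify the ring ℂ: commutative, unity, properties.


ℂ is a field: commutative, has unity, every nonzero element is a unit (hence an integral domain)
Commutative: Yes
Integral domain: Yes
Has unity: Yes

ℂ: Commutative=Yes, Unity=Yes


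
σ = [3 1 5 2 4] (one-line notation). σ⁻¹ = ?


To find σ⁻¹, swap domain and range:
σ(1) = 3 → σ⁻¹(3) = 1
σ(2) = 1 → σ⁻¹(1) = 2
σ(3) = 5 → σ⁻¹(5) = 3
σ(4) = 2 → σ⁻¹(2) = 4
σ(5) = 4 → σ⁻¹(4) = 5

σ⁻¹ = [2 4 1 5 3]


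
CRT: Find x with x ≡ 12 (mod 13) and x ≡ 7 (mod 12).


m₁ = 13, m₂ = 12, gcd = 1, so CRT applies. M = m₁·m₂ = 156
Let M₁ = M/m₁ = 12, M₂ = M/m₂ = 13
Find y₁ ≡ M₁⁻¹ (mod m₁): 12⁻¹ ≡ 12 (mod 13)
Find y₂ ≡ M₂⁻¹ (mod m₂): 13⁻¹ ≡ 1 (mod 12)
x = a₁·M₁·y₁ + a₂·M₂·y₂ = 12·12·12 + 7·13·1 = 1819
Reduce mod 156: x ≡ 103
Check: 103 mod 13 = 12 ✓, 103 mod 12 = 7 ✓

x ≡ 103 (mod 156)


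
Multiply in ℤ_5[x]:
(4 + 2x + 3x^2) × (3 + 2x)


Expand and collect like terms; reduce coefficients mod 5:
x^0: 4·3 = 12 ≡ 2 (mod 5)
x^1: 4·2 + 2·3 = 14 ≡ 4 (mod 5)
x^2: 2·2 + 3·3 = 13 ≡ 3 (mod 5)
x^3: 3·2 = 6 ≡ 1 (mod 5)
Result: 2 + 4x + 3x^2 + x^3

f · g = 2 + 4x + 3x^2 + x^3


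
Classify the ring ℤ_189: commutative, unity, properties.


ℤ_189 is a commutative ring with unity 1; 189 = 3×63 is composite, so 3·63 ≡ 0 gives zero divisors (not an integral domain)
Commutative: Yes
Integral domain: No
Has unity: Yes

ℤ_189: Commutative=Yes, Unity=Yes


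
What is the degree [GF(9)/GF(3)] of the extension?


GF(9) = GF(3^2), so the extension degree is 2

[GF(9)/GF(3)] = 2


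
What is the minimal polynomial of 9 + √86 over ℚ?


Let α = 9 + √86. Then α - 9 = √86, so (α - 9)² = 86, giving α² - 18α - 5 = 0. Degree 2 and α ∉ ℚ, so this is the minimal polynomial.

Minimal polynomial: x² - 18x - 5


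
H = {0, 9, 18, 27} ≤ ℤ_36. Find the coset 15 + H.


15 + H = {15 + h (mod 36) : h ∈ H}
15+0=15, 15+9=24, 15+18=33, 15+27=6
15 + H = {6, 15, 24, 33} = 6 + H

15 + H = {6, 15, 24, 33}


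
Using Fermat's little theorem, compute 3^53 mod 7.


Fermat's little theorem: if p is prime and gcd(a,p)=1, then a^(p-1) ≡ 1 (mod p)
p = 7 is prime, gcd(3,7) = 1
Reduce exponent: 53 mod 6 = 5
So 3^53 ≡ 3^5 (mod 7)
3^5 mod 7 = 5

3^53 ≡ 5 (mod 7)


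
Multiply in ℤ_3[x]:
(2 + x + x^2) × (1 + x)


Expand and collect like terms; reduce coefficients mod 3:
x^0: 2·1 = 2 ≡ 2 (mod 3)
x^1: 2·1 + 1·1 = 3 ≡ 0 (mod 3)
x^2: 1·1 + 1·1 = 2 ≡ 2 (mod 3)
x^3: 1·1 = 1 ≡ 1 (mod 3)
Result: 2 + 2x^2 + x^3

f · g = 2 + 2x^2 + x^3


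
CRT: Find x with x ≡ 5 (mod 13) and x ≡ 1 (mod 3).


m₁ = 13, m₂ = 3, gcd = 1, so CRT applies. M = m₁·m₂ = 39
Let M₁ = M/m₁ = 3, M₂ = M/m₂ = 13
Find y₁ ≡ M₁⁻¹ (mod m₁): 3⁻¹ ≡ 9 (mod 13)
Find y₂ ≡ M₂⁻¹ (mod m₂): 13⁻¹ ≡ 1 (mod 3)
x = a₁·M₁·y₁ + a₂·M₂·y₂ = 5·3·9 + 1·13·1 = 148
Reduce mod 39: x ≡ 31
Check: 31 mod 13 = 5 ✓, 31 mod 3 = 1 ✓

x ≡ 31 (mod 39)


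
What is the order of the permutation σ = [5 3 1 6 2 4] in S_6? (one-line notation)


Cycle decomposition: (1 5 2 3) (4 6)
Cycle lengths: 4, 2
Order = lcm(4, 2) = 4

ord(σ) = 4


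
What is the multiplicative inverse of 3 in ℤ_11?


Use the extended Euclidean algorithm to write 1 = 3·s + 11·t; then s mod 11 is the inverse.
Euclidean algorithm:
  3 = 0·11 + 3
  11 = 3·3 + 2
  3 = 1·2 + 1
  2 = 2·1 + 0
gcd(3,11) = 1
Back-substitution gives: 3·(4) + 11·(-1) = 1
So 3⁻¹ ≡ 4 ≡ 4 (mod 11)
Check: 3 × 4 = 12 ≡ 1 (mod 11) ✓

3⁻¹ ≡ 4 (mod 11)


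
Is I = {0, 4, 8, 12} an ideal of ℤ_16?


Check ideal conditions for I = {0, 4, 8, 12} in ℤ_16:
(1) I is an additive subgroup? Yes
(2) For r ∈ ℤ_16 and a ∈ I: r·a ∈ I? Yes

Yes, I is an ideal of ℤ_16


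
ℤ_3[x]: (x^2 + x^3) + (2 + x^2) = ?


Add coefficients mod 3:
x^0: 0 + 2 = 2 (mod 3)
x^1: 0 + 0 = 0 (mod 3)
x^2: 1 + 1 = 2 (mod 3)
x^3: 1 + 0 = 1 (mod 3)
Result: 2 + 2x^2 + x^3

f + g = 2 + 2x^2 + x^3


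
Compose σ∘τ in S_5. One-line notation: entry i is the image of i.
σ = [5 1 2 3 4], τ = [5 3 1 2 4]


σ∘τ: apply τ first, then σ
1 →τ 5 →σ 4
2 →τ 3 →σ 2
3 →τ 1 →σ 5
4 →τ 2 →σ 1
5 →τ 4 →σ 3

σ∘τ = [4 2 5 1 3]


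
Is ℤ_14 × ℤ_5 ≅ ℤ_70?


Comparing ℤ_14 × ℤ_5 and ℤ_70:
gcd(14,5) = 1, so ℤ_14 × ℤ_5 ≅ ℤ_70 (CRT)

Yes, ℤ_14 × ℤ_5 ≅ ℤ_70


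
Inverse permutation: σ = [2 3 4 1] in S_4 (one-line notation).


To find σ⁻¹, swap domain and range:
σ(1) = 2 → σ⁻¹(2) = 1
σ(2) = 3 → σ⁻¹(3) = 2
σ(3) = 4 → σ⁻¹(4) = 3
σ(4) = 1 → σ⁻¹(1) = 4

σ⁻¹ = [4 1 2 3]


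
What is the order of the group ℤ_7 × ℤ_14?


|A × B| = |A| · |B|
|ℤ_7 × ℤ_14| = 7 × 14 = 98

|ℤ_7 × ℤ_14| = 98


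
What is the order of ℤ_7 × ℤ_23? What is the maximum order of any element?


|ℤ_7 × ℤ_23| = 7 × 23 = 161
Max element order = lcm(7,23) = 161
Cyclic? Yes (gcd=1)

|ℤ_7×ℤ_23| = 161, max element order = 161


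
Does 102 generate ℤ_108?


g generates ℤ_n iff gcd(g, n) = 1
gcd(102, 108) = 6
Since gcd = 6 ≠ 1, ⟨102⟩ has order 18 < 108, so 102 is not a generator.

No, 102 does not generate ℤ_108


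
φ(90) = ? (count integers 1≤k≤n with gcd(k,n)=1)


Factor n: 90 = 2 × 3^2 × 5
φ(n) = n · ∏(1 - 1/p) over distinct primes p | n
φ(90) = 90 · (1 - 1/2) · (1 - 1/3) · (1 - 1/5) = 24

φ(90) = 24


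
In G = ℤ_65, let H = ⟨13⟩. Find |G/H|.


|⟨13⟩| = n / gcd(13, 65) = 65 / 13 = 5
H is normal (ℤ_65 is abelian).
|G/H| = |G| / |H| = 65 / 5 = 13

|G/H| = 13


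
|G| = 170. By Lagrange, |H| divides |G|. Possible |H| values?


Lagrange's theorem: |H| divides |G|
|G| = 170
Divisors of 170: 1, 2, 5, 10, 17, 34, 85, 170

Possible subgroup orders: {1, 2, 5, 10, 17, 34, 85, 170}


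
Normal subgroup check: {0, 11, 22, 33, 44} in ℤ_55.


H = {0, 11, 22, 33, 44} in ℤ_55
ℤ_55 is abelian; every subgroup of an abelian group is normal

Yes, normal subgroup


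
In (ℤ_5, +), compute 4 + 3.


Operation: addition mod 5
4 + 3 = (a + b) mod 5 with a = 4, b = 3

4 + 3 = 2


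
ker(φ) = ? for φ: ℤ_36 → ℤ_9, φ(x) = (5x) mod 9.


Kernel = preimage of identity
ker(φ) = {x ∈ ℤ_36 : 5x ≡ 0 (mod 9)}. Since 9 | 36, φ is well-defined. The kernel is the cyclic subgroup ⟨9⟩ of ℤ_36 (order 4), i.e. {0, 9, 18, 27}

ker(φ) = {0, 9, 18, 27}


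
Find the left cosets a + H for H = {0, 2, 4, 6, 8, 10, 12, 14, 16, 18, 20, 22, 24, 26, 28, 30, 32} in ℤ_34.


H = {0, 2, 4, 6, 8, 10, 12, 14, 16, 18, 20, 22, 24, 26, 28, 30, 32}, |H| = 17
Number of cosets = |G|/|H| = 34/17 = 2
0 + H = {0, 2, 4, 6, 8, 10, 12, 14, 16, 18, 20, 22, 24, 26, 28, 30, 32}
1 + H = {1, 3, 5, 7, 9, 11, 13, 15, 17, 19, 21, 23, 25, 27, 29, 31, 33}

Cosets: 0+H={0,2,4,6,8,10,12,14,16,18,20,22,24,26,28,30,32}; 1+H={1,3,5,7,9,11,13,15,17,19,21,23,25,27,29,31,33}
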